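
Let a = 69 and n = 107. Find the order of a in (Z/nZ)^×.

53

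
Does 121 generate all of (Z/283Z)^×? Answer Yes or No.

No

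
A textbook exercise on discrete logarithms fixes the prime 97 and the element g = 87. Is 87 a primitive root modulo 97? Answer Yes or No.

Yes

φ(97) = 97 − 1 = 96 = 2^5 · 3.
Test 87^(96/q) mod 97 for each prime factor q of 96:
87^48 ≡ 96 (mod 97)  [q = 2: ≢ 1 ✓]
87^32 ≡ 61 (mod 97)  [q = 3: ≢ 1 ✓]
Every test exponent gives a nontrivial residue, hence 87 generates the full group.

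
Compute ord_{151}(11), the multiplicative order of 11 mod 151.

75

The order of 11 must divide φ(151) = 151 − 1 = 150 = 2 · 3 · 5^2.
Divisors of 150: 1, 2, 3, 5, 6, 10, 15, 25, 30, 50, 75, 150.
Evaluate successive powers at the divisors of 150:
11^1 ≡ 11
11^2 ≡ 121
11^3 ≡ 123
11^5 ≡ 85
11^6 ≡ 29
11^10 ≡ 128
11^15 ≡ 8
11^25 ≡ 118
11^30 ≡ 64
11^50 ≡ 32
11^75 ≡ 1
Therefore the multiplicative order of 11 modulo 151 is 75.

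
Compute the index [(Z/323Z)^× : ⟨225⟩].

8

By Lagrange's theorem, ord_323(225) divides φ(323) = φ(17·19) = (17−1)·(19−1) = 16·18 = 288 = 2^5 · 3^2.
Divisors of 288: 1, 2, 3, 4, 6, 8, 9, 12, 16, 18, 24, 32, 36, 48, 72, 96, 144, 288.
Check 225^d mod 323 for each divisor in increasing order:
225^1 ≡ 225
225^2 ≡ 237
225^3 ≡ 30
225^4 ≡ 290
225^6 ≡ 254
225^8 ≡ 120
225^9 ≡ 191
225^12 ≡ 239
225^16 ≡ 188
225^18 ≡ 305
225^24 ≡ 273
225^32 ≡ 137
225^36 ≡ 1
So ord_323(225) = 36, hence |⟨225⟩| = 36.
[(Z/323Z)^× : ⟨225⟩] = 288/36 = 8.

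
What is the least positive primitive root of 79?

φ(79) = 79 − 1 = 78 = 2 · 3 · 13.
Test candidates g = 2, 3, … against the prime factors q ∈ {2, 3, 13} of φ(79): g is a generator iff g^(78/q) ≢ 1 for every such q.
g = 2: 2^39 ≡ 1 — hits 1, so not a primitive root.
g = 3: 3^39 ≡ 78; 3^26 ≡ 23; 3^6 ≡ 18 — none is 1, so 3 is a primitive root.
The smallest primitive root modulo 79 is 3.

3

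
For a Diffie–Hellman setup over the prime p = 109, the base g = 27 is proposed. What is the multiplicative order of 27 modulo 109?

9

ord(27) | φ(109) = 109 − 1 = 108 = 2^2 · 3^3.
Divisors of 108: 1, 2, 3, 4, 6, 9, 12, 18, 27, 36, 54, 108.
Test each divisor d:
27^1 ≡ 27 (mod 109)
27^2 ≡ 75 (mod 109)
27^3 ≡ 63 (mod 109)
27^4 ≡ 66 (mod 109)
27^6 ≡ 45 (mod 109)
27^9 ≡ 1 (mod 109) ✓
Therefore the multiplicative order of 27 modulo 109 is 9.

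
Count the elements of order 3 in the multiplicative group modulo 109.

φ(109) = 109 − 1 = 108 = 2^2 · 3^3.
In a cyclic group of order 108, there are φ(d) elements of order d for each divisor d of 108, and zero for non-divisors.
3 | 108, and φ(3) = 3 − 1 = 2.

2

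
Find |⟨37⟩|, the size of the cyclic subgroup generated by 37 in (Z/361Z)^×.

ord(37) | φ(361) = φ(19^2) = 19·(19−1) = 342 = 2 · 3^2 · 19.
Divisors of 342: 1, 2, 3, 6, 9, 18, 19, 38, 57, 114, 171, 342.
Check 37^d mod 361 for each divisor in increasing order:
37^1 ≡ 37
37^2 ≡ 286
37^3 ≡ 113
37^6 ≡ 134
37^9 ≡ 341
37^18 ≡ 39
37^19 ≡ 360
37^38 ≡ 1
Hence ord(37) = 38.

38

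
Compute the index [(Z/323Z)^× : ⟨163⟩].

Since 163 ∈ (Z/323Z)^×, its order divides φ(323) = φ(17·19) = (17−1)·(19−1) = 16·18 = 288 = 2^5 · 3^2.
Divisors of 288: 1, 2, 3, 4, 6, 8, 9, 12, 16, 18, 24, 32, 36, 48, 72, 96, 144, 288.
Evaluate successive powers at the divisors of 288:
163^1 ≡ 163 (mod 323)
163^2 ≡ 83 (mod 323)
163^3 ≡ 286 (mod 323)
163^4 ≡ 106 (mod 323)
163^6 ≡ 77 (mod 323)
163^8 ≡ 254 (mod 323)
163^9 ≡ 58 (mod 323)
163^12 ≡ 115 (mod 323)
163^16 ≡ 239 (mod 323)
163^18 ≡ 134 (mod 323)
163^24 ≡ 305 (mod 323)
163^32 ≡ 273 (mod 323)
163^36 ≡ 191 (mod 323)
163^48 ≡ 1 (mod 323) ✓
So ord_323(163) = 48, hence |⟨163⟩| = 48.
Index = |(Z/323Z)^×| / |⟨163⟩| = 288 / 48 = 6.

6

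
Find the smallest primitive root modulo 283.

3

φ(283) = 283 − 1 = 282 = 2 · 3 · 47.
g is a primitive root iff g^(282/q) ≢ 1 (mod 283) for each prime q ∈ {2, 3, 47}.
g = 2: 2^141 ≡ 282; 2^94 ≡ 1 — hits 1, so not a primitive root.
g = 3: 3^141 ≡ 282; 3^94 ≡ 238; 3^6 ≡ 163 — none is 1, so 3 is a primitive root.
So 3 is the smallest generator of (Z/283Z)^×.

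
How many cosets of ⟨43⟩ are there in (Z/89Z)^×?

By Lagrange's theorem, ord_89(43) divides φ(89) = 89 − 1 = 88 = 2^3 · 11.
Divisors of 88: 1, 2, 4, 8, 11, 22, 44, 88.
Test each divisor d:
43^1 ≡ 43 (mod 89)
43^2 ≡ 69 (mod 89)
43^4 ≡ 44 (mod 89)
43^8 ≡ 67 (mod 89)
43^11 ≡ 52 (mod 89)
43^22 ≡ 34 (mod 89)
43^44 ≡ 88 (mod 89)
43^88 ≡ 1 (mod 89) ✓
Thus |⟨43⟩| = ord(43) = 88.
[(Z/89Z)^× : ⟨43⟩] = 88/88 = 1.

1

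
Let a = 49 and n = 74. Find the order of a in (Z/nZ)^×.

By Lagrange's theorem, ord_74(49) divides φ(74) = φ(2)·φ(37) = 1·36 = 36 = 2^2 · 3^2.
Divisors of 36: 1, 2, 3, 4, 6, 9, 12, 18, 36.
Check 49^d mod 74 for each divisor in increasing order:
49^1 ≡ 49
49^2 ≡ 33
49^3 ≡ 63
49^4 ≡ 53
49^6 ≡ 47
49^9 ≡ 1
So ord_74(49) = 9.

9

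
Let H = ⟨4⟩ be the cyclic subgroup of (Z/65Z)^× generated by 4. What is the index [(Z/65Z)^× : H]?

By Lagrange's theorem, ord_65(4) divides φ(65) = φ(5·13) = (5−1)·(13−1) = 4·12 = 48 = 2^4 · 3.
Divisors of 48: 1, 2, 3, 4, 6, 8, 12, 16, 24, 48.
Evaluate successive powers at the divisors of 48:
4^1 ≡ 4 (mod 65)
4^2 ≡ 16 (mod 65)
4^3 ≡ 64 (mod 65)
4^4 ≡ 61 (mod 65)
4^6 ≡ 1 (mod 65) ✓
The order of 4 is 6, so the subgroup it generates has 6 elements.
The index is φ(65) / ord(4) = 48 / 6 = 8.

8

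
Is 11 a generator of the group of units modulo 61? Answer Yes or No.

No

φ(61) = 61 − 1 = 60 = 2^2 · 3 · 5.
Test 11^(60/q) mod 61 for each prime factor q of 60:
11^30 ≡ 60 (mod 61)  [q = 2: ≢ 1 ✓]
11^20 ≡ 1 (mod 61)  [q = 3: ≡ 1 ✗]
11^12 ≡ 1 (mod 61)  [q = 5: ≡ 1 ✗]
The check at q = 3 fails, so 11 generates a proper subgroup.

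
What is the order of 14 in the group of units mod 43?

21

Since 14 ∈ (Z/43Z)^×, its order divides φ(43) = 43 − 1 = 42 = 2 · 3 · 7.
Divisors of 42: 1, 2, 3, 6, 7, 14, 21, 42.
Check 14^d mod 43 for each divisor in increasing order:
14^1 ≡ 14 (mod 43)
14^2 ≡ 24 (mod 43)
14^3 ≡ 35 (mod 43)
14^6 ≡ 21 (mod 43)
14^7 ≡ 36 (mod 43)
14^14 ≡ 6 (mod 43)
14^21 ≡ 1 (mod 43) ✓
The smallest such exponent is 21, so the order of 14 is 21.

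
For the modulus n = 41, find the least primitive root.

6

φ(41) = 41 − 1 = 40 = 2^3 · 5.
g is a primitive root iff g^(40/q) ≢ 1 (mod 41) for each prime q ∈ {2, 5}.
g = 2: 2^20 ≡ 1 — hits 1, so not a primitive root.
g = 3: 3^20 ≡ 40; 3^8 ≡ 1 — hits 1, so not a primitive root.
g = 4: 4^20 ≡ 1 — hits 1, so not a primitive root.
g = 5: 5^20 ≡ 1 — hits 1, so not a primitive root.
g = 6: 6^20 ≡ 40; 6^8 ≡ 10 — none is 1, so 6 is a primitive root.
So 6 is the smallest generator of (Z/41Z)^×.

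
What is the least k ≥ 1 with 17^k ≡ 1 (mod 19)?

By Lagrange's theorem, ord_19(17) divides φ(19) = 19 − 1 = 18 = 2 · 3^2.
Divisors of 18: 1, 2, 3, 6, 9, 18.
Evaluate successive powers at the divisors of 18:
17^1 ≡ 17
17^2 ≡ 4
17^3 ≡ 11
17^6 ≡ 7
17^9 ≡ 1
Therefore the multiplicative order of 17 modulo 19 is 9.

9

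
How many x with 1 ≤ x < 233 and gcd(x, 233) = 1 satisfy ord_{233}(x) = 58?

φ(233) = 233 − 1 = 232 = 2^3 · 29.
Since (Z/233Z)^× is cyclic of order 232, the number of elements of order d is φ(d) when d | 232 and 0 otherwise.
58 = 2 · 29 divides 232, and φ(58) = 28.

28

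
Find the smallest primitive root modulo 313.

10

φ(313) = 313 − 1 = 312 = 2^3 · 3 · 13.
Test candidates g = 2, 3, … against the prime factors q ∈ {2, 3, 13} of φ(313): g is a generator iff g^(312/q) ≢ 1 for every such q.
g = 2: 2^156 ≡ 1 — hits 1, so not a primitive root.
g = 3: 3^156 ≡ 1 — hits 1, so not a primitive root.
g = 4: 4^156 ≡ 1 — hits 1, so not a primitive root.
g = 5: 5^156 ≡ 312; 5^104 ≡ 1 — hits 1, so not a primitive root.
g = 6: 6^156 ≡ 1 — hits 1, so not a primitive root.
g = 7: 7^156 ≡ 312; 7^104 ≡ 1 — hits 1, so not a primitive root.
g = 8: 8^156 ≡ 1 — hits 1, so not a primitive root.
g = 9: 9^156 ≡ 1 — hits 1, so not a primitive root.
g = 10: 10^156 ≡ 312; 10^104 ≡ 214; 10^24 ≡ 103 — none is 1, so 10 is a primitive root.
Hence the least primitive root of 313 is 10.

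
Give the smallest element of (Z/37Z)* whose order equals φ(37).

φ(37) = 37 − 1 = 36 = 2^2 · 3^2.
Test candidates g = 2, 3, … against the prime factors q ∈ {2, 3} of φ(37): g is a generator iff g^(36/q) ≢ 1 for every such q.
g = 2: 2^18 ≡ 36; 2^12 ≡ 26 — none is 1, so 2 is a primitive root.
Hence the least primitive root of 37 is 2.

2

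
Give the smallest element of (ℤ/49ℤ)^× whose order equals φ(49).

φ(49) = φ(7^2) = 7·(7−1) = 42 = 2 · 3 · 7.
Test candidates g = 2, 3, … against the prime factors q ∈ {2, 3, 7} of φ(49): g is a generator iff g^(42/q) ≢ 1 for every such q.
g = 2: 2^21 ≡ 1 — hits 1, so not a primitive root.
g = 3: 3^21 ≡ 48; 3^14 ≡ 30; 3^6 ≡ 43 — none is 1, so 3 is a primitive root.
The smallest primitive root modulo 49 is 3.

3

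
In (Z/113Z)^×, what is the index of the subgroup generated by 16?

ord(16) | φ(113) = 113 − 1 = 112 = 2^4 · 7.
Divisors of 112: 1, 2, 4, 7, 8, 14, 16, 28, 56, 112.
Test each divisor d:
16^1 ≡ 16 (mod 113)
16^2 ≡ 30 (mod 113)
16^4 ≡ 109 (mod 113)
16^7 ≡ 1 (mod 113) ✓
The order of 16 is 7, so the subgroup it generates has 7 elements.
Index = |(Z/113Z)^×| / |⟨16⟩| = 112 / 7 = 16.

16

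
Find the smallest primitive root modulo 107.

φ(107) = 107 − 1 = 106 = 2 · 53.
Test candidates g = 2, 3, … against the prime factors q ∈ {2, 53} of φ(107): g is a generator iff g^(106/q) ≢ 1 for every such q.
g = 2: 2^53 ≡ 106; 2^2 ≡ 4 — none is 1, so 2 is a primitive root.
So 2 is the smallest generator of (Z/107Z)^×.

2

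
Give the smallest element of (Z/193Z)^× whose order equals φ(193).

5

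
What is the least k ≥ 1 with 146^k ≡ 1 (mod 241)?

By Lagrange's theorem, ord_241(146) divides φ(241) = 241 − 1 = 240 = 2^4 · 3 · 5.
Divisors of 240: 1, 2, 3, 4, 5, 6, 8, 10, 12, 15, 16, 20, 24, 30, 40, 48, 60, 80, 120, 240.
Test each divisor d:
146^1 ≡ 146 (mod 241)
146^2 ≡ 108 (mod 241)
146^3 ≡ 103 (mod 241)
146^4 ≡ 96 (mod 241)
146^5 ≡ 38 (mod 241)
146^6 ≡ 5 (mod 241)
146^8 ≡ 58 (mod 241)
146^10 ≡ 239 (mod 241)
146^12 ≡ 25 (mod 241)
146^15 ≡ 165 (mod 241)
146^16 ≡ 231 (mod 241)
146^20 ≡ 4 (mod 241)
146^24 ≡ 143 (mod 241)
146^30 ≡ 233 (mod 241)
146^40 ≡ 16 (mod 241)
146^48 ≡ 205 (mod 241)
146^60 ≡ 64 (mod 241)
146^80 ≡ 15 (mod 241)
146^120 ≡ 240 (mod 241)
146^240 ≡ 1 (mod 241) ✓
So ord_241(146) = 240.

240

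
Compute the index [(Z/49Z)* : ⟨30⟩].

14

By Lagrange's theorem, ord_49(30) divides φ(49) = φ(7^2) = 7·(7−1) = 42 = 2 · 3 · 7.
Divisors of 42: 1, 2, 3, 6, 7, 14, 21, 42.
Compute 30^d (mod 49) for the divisors d until we hit 1:
30^1 ≡ 30
30^2 ≡ 18
30^3 ≡ 1
Thus |⟨30⟩| = ord(30) = 3.
The index is φ(49) / ord(30) = 42 / 3 = 14.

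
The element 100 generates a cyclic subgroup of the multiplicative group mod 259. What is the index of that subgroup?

By Lagrange's theorem, ord_259(100) divides φ(259) = φ(7·37) = (7−1)·(37−1) = 6·36 = 216 = 2^3 · 3^3.
Divisors of 216: 1, 2, 3, 4, 6, 8, 9, 12, 18, 24, 27, 36, 54, 72, 108, 216.
Test each divisor d:
100^1 ≡ 100
100^2 ≡ 158
100^3 ≡ 1
So ord_259(100) = 3, hence |⟨100⟩| = 3.
The index is φ(259) / ord(100) = 216 / 3 = 72.

72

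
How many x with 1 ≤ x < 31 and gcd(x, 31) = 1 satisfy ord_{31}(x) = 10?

φ(31) = 31 − 1 = 30 = 2 · 3 · 5.
In a cyclic group of order 30, there are φ(d) elements of order d for each divisor d of 30, and zero for non-divisors.
10 = 2 · 5 divides 30, and φ(10) = 4.

4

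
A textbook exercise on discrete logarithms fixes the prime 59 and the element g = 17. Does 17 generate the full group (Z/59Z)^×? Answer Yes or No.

No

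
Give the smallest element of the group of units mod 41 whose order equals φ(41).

φ(41) = 41 − 1 = 40 = 2^3 · 5.
g is a primitive root iff g^(40/q) ≢ 1 (mod 41) for each prime q ∈ {2, 5}.
g = 2: 2^20 ≡ 1 — hits 1, so not a primitive root.
g = 3: 3^20 ≡ 40; 3^8 ≡ 1 — hits 1, so not a primitive root.
g = 4: 4^20 ≡ 1 — hits 1, so not a primitive root.
g = 5: 5^20 ≡ 1 — hits 1, so not a primitive root.
g = 6: 6^20 ≡ 40; 6^8 ≡ 10 — none is 1, so 6 is a primitive root.
So 6 is the smallest generator of (Z/41Z)^×.

6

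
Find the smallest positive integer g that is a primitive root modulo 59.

φ(59) = 59 − 1 = 58 = 2 · 29.
g is a primitive root iff g^(58/q) ≢ 1 (mod 59) for each prime q ∈ {2, 29}.
g = 2: 2^29 ≡ 58; 2^2 ≡ 4 — none is 1, so 2 is a primitive root.
Hence the least primitive root of 59 is 2.

2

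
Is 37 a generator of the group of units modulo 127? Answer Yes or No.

No

φ(127) = 127 − 1 = 126 = 2 · 3^2 · 7.
It suffices to check that the order of 37 is not a proper divisor of 126: compute 37^(126/q) for q ∈ {2, 3, 7}.
37^63 ≡ 1 (mod 127)  [q = 2: ≡ 1 ✗]
37^42 ≡ 19 (mod 127)  [q = 3: ≢ 1 ✓]
37^18 ≡ 1 (mod 127)  [q = 7: ≡ 1 ✗]
The check at q = 2 fails, so 37 generates a proper subgroup.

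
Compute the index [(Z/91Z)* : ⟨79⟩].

By Lagrange's theorem, ord_91(79) divides φ(91) = φ(7·13) = (7−1)·(13−1) = 6·12 = 72 = 2^3 · 3^2.
Divisors of 72: 1, 2, 3, 4, 6, 8, 9, 12, 18, 24, 36, 72.
Evaluate successive powers at the divisors of 72:
79^1 ≡ 79
79^2 ≡ 53
79^3 ≡ 1
Thus |⟨79⟩| = ord(79) = 3.
The index is φ(91) / ord(79) = 72 / 3 = 24.

24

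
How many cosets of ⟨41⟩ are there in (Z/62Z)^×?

By Lagrange's theorem, ord_62(41) divides φ(62) = φ(2)·φ(31) = 1·30 = 30 = 2 · 3 · 5.
Divisors of 30: 1, 2, 3, 5, 6, 10, 15, 30.
Compute 41^d (mod 62) for the divisors d until we hit 1:
41^1 ≡ 41 (mod 62)
41^2 ≡ 7 (mod 62)
41^3 ≡ 39 (mod 62)
41^5 ≡ 25 (mod 62)
41^6 ≡ 33 (mod 62)
41^10 ≡ 5 (mod 62)
41^15 ≡ 1 (mod 62) ✓
So ord_62(41) = 15, hence |⟨41⟩| = 15.
The index is φ(62) / ord(41) = 30 / 15 = 2.

2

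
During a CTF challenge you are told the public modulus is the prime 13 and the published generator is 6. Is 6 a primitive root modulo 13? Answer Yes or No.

φ(13) = 13 − 1 = 12 = 2^2 · 3.
It suffices to check that the order of 6 is not a proper divisor of 12: compute 6^(12/q) for q ∈ {2, 3}.
6^6 ≡ 12 (mod 13)  [q = 2: ≢ 1 ✓]
6^4 ≡ 9 (mod 13)  [q = 3: ≢ 1 ✓]
Every test exponent gives a nontrivial residue, hence 6 generates the full group.

Yes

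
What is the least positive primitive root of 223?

3

φ(223) = 223 − 1 = 222 = 2 · 3 · 37.
g is a primitive root iff g^(222/q) ≢ 1 (mod 223) for each prime q ∈ {2, 3, 37}.
g = 2: 2^111 ≡ 1 — hits 1, so not a primitive root.
g = 3: 3^111 ≡ 222; 3^74 ≡ 183; 3^6 ≡ 60 — none is 1, so 3 is a primitive root.
So 3 is the smallest generator of (Z/223Z)^×.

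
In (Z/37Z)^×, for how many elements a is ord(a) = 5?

φ(37) = 37 − 1 = 36 = 2^2 · 3^2.
In a cyclic group of order 36, there are φ(d) elements of order d for each divisor d of 36, and zero for non-divisors.
Since 5 ∤ 36, the count is 0.

0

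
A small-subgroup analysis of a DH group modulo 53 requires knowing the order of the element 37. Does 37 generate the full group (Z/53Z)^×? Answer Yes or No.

No

φ(53) = 53 − 1 = 52 = 2^2 · 13.
An element g generates (Z/53Z)^× iff g^(52/q) ≢ 1 (mod 53) for each prime q ∈ {2, 13}.
37^26 ≡ 1 (mod 53)  [q = 2: ≡ 1 ✗]
37^4 ≡ 28 (mod 53)  [q = 13: ≢ 1 ✓]
The check at q = 2 fails, so 37 generates a proper subgroup.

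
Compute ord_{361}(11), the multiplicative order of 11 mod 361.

57

By Lagrange's theorem, ord_361(11) divides φ(361) = φ(19^2) = 19·(19−1) = 342 = 2 · 3^2 · 19.
Divisors of 342: 1, 2, 3, 6, 9, 18, 19, 38, 57, 114, 171, 342.
Test each divisor d:
11^1 ≡ 11 (mod 361)
11^2 ≡ 121 (mod 361)
11^3 ≡ 248 (mod 361)
11^6 ≡ 134 (mod 361)
11^9 ≡ 20 (mod 361)
11^18 ≡ 39 (mod 361)
11^19 ≡ 68 (mod 361)
11^38 ≡ 292 (mod 361)
11^57 ≡ 1 (mod 361) ✓
Hence ord(11) = 57.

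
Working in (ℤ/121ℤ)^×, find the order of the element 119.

55

By Lagrange's theorem, ord_121(119) divides φ(121) = φ(11^2) = 11·(11−1) = 110 = 2 · 5 · 11.
Divisors of 110: 1, 2, 5, 10, 11, 22, 55, 110.
Test each divisor d:
119^1 ≡ 119 (mod 121)
119^2 ≡ 4 (mod 121)
119^5 ≡ 89 (mod 121)
119^10 ≡ 56 (mod 121)
119^11 ≡ 9 (mod 121)
119^22 ≡ 81 (mod 121)
119^55 ≡ 1 (mod 121) ✓
Hence ord(119) = 55.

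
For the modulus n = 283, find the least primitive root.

3

φ(283) = 283 − 1 = 282 = 2 · 3 · 47.
Test candidates g = 2, 3, … against the prime factors q ∈ {2, 3, 47} of φ(283): g is a generator iff g^(282/q) ≢ 1 for every such q.
g = 2: 2^141 ≡ 282; 2^94 ≡ 1 — hits 1, so not a primitive root.
g = 3: 3^141 ≡ 282; 3^94 ≡ 238; 3^6 ≡ 163 — none is 1, so 3 is a primitive root.
The smallest primitive root modulo 283 is 3.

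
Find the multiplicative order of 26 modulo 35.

By Lagrange's theorem, ord_35(26) divides φ(35) = φ(5·7) = (5−1)·(7−1) = 4·6 = 24 = 2^3 · 3.
Divisors of 24: 1, 2, 3, 4, 6, 8, 12, 24.
Check 26^d mod 35 for each divisor in increasing order:
26^1 ≡ 26 (mod 35)
26^2 ≡ 11 (mod 35)
26^3 ≡ 6 (mod 35)
26^4 ≡ 16 (mod 35)
26^6 ≡ 1 (mod 35) ✓
Therefore the multiplicative order of 26 modulo 35 is 6.

6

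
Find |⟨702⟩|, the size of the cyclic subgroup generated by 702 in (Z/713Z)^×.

165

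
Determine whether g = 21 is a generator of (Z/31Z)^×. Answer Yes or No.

Yes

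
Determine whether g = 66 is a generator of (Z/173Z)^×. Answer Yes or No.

φ(173) = 173 − 1 = 172 = 2^2 · 43.
Test 66^(172/q) mod 173 for each prime factor q of 172:
66^86 ≡ 172 (mod 173)  [q = 2: ≢ 1 ✓]
66^4 ≡ 96 (mod 173)  [q = 43: ≢ 1 ✓]
None equal 1, so ord_173(66) = 172: 66 is a primitive root.

Yes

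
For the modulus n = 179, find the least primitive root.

2

φ(179) = 179 − 1 = 178 = 2 · 89.
g is a primitive root iff g^(178/q) ≢ 1 (mod 179) for each prime q ∈ {2, 89}.
g = 2: 2^89 ≡ 178; 2^2 ≡ 4 — none is 1, so 2 is a primitive root.
Hence the least primitive root of 179 is 2.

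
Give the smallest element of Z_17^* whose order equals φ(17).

3

φ(17) = 17 − 1 = 16 = 2^4.
Test candidates g = 2, 3, … against the prime factors q ∈ {2} of φ(17): g is a generator iff g^(16/q) ≢ 1 for every such q.
g = 2: 2^8 ≡ 1 — hits 1, so not a primitive root.
g = 3: 3^8 ≡ 16 — none is 1, so 3 is a primitive root.
The smallest primitive root modulo 17 is 3.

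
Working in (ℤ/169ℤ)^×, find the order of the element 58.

156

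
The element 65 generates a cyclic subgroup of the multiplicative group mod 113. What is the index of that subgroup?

Since 65 ∈ (Z/113Z)^×, its order divides φ(113) = 113 − 1 = 112 = 2^4 · 7.
Divisors of 112: 1, 2, 4, 7, 8, 14, 16, 28, 56, 112.
Check 65^d mod 113 for each divisor in increasing order:
65^1 ≡ 65 (mod 113)
65^2 ≡ 44 (mod 113)
65^4 ≡ 15 (mod 113)
65^7 ≡ 73 (mod 113)
65^8 ≡ 112 (mod 113)
65^14 ≡ 18 (mod 113)
65^16 ≡ 1 (mod 113) ✓
The order of 65 is 16, so the subgroup it generates has 16 elements.
[(Z/113Z)^× : ⟨65⟩] = 112/16 = 7.

7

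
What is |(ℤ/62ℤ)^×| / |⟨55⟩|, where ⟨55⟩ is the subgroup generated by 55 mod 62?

1

By Lagrange's theorem, ord_62(55) divides φ(62) = φ(2)·φ(31) = 1·30 = 30 = 2 · 3 · 5.
Divisors of 30: 1, 2, 3, 5, 6, 10, 15, 30.
Compute 55^d (mod 62) for the divisors d until we hit 1:
55^1 ≡ 55 (mod 62)
55^2 ≡ 49 (mod 62)
55^3 ≡ 29 (mod 62)
55^5 ≡ 57 (mod 62)
55^6 ≡ 35 (mod 62)
55^10 ≡ 25 (mod 62)
55^15 ≡ 61 (mod 62)
55^30 ≡ 1 (mod 62) ✓
Thus |⟨55⟩| = ord(55) = 30.
[(Z/62Z)^× : ⟨55⟩] = 30/30 = 1.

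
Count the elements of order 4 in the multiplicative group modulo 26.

2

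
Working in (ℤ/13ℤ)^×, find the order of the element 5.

4

Since 5 ∈ (Z/13Z)^×, its order divides φ(13) = 13 − 1 = 12 = 2^2 · 3.
Divisors of 12: 1, 2, 3, 4, 6, 12.
Check 5^d mod 13 for each divisor in increasing order:
5^1 ≡ 5 (mod 13)
5^2 ≡ 12 (mod 13)
5^3 ≡ 8 (mod 13)
5^4 ≡ 1 (mod 13) ✓
The smallest such exponent is 4, so the order of 5 is 4.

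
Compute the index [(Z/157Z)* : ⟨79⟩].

By Lagrange's theorem, ord_157(79) divides φ(157) = 157 − 1 = 156 = 2^2 · 3 · 13.
Divisors of 156: 1, 2, 3, 4, 6, 12, 13, 26, 39, 52, 78, 156.
Test each divisor d:
79^1 ≡ 79 (mod 157)
79^2 ≡ 118 (mod 157)
79^3 ≡ 59 (mod 157)
79^4 ≡ 108 (mod 157)
79^6 ≡ 27 (mod 157)
79^12 ≡ 101 (mod 157)
79^13 ≡ 129 (mod 157)
79^26 ≡ 156 (mod 157)
79^39 ≡ 28 (mod 157)
79^52 ≡ 1 (mod 157) ✓
So ord_157(79) = 52, hence |⟨79⟩| = 52.
[(Z/157Z)^× : ⟨79⟩] = 156/52 = 3.

3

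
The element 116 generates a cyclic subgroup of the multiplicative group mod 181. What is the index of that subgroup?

10

ord(116) | φ(181) = 181 − 1 = 180 = 2^2 · 3^2 · 5.
Divisors of 180: 1, 2, 3, 4, 5, 6, 9, 10, 12, 15, 18, 20, 30, 36, 45, 60, 90, 180.
Compute 116^d (mod 181) for the divisors d until we hit 1:
116^1 ≡ 116 (mod 181)
116^2 ≡ 62 (mod 181)
116^3 ≡ 133 (mod 181)
116^4 ≡ 43 (mod 181)
116^5 ≡ 101 (mod 181)
116^6 ≡ 132 (mod 181)
116^9 ≡ 180 (mod 181)
116^10 ≡ 65 (mod 181)
116^12 ≡ 48 (mod 181)
116^15 ≡ 49 (mod 181)
116^18 ≡ 1 (mod 181) ✓
The order of 116 is 18, so the subgroup it generates has 18 elements.
Index = |(Z/181Z)^×| / |⟨116⟩| = 180 / 18 = 10.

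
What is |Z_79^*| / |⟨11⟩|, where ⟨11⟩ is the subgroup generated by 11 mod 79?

2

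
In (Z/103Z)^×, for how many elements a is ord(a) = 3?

φ(103) = 103 − 1 = 102 = 2 · 3 · 17.
In a cyclic group of order 102, there are φ(d) elements of order d for each divisor d of 102, and zero for non-divisors.
3 | 102, and φ(3) = 3 − 1 = 2.

2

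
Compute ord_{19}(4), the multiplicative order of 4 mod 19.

ord(4) | φ(19) = 19 − 1 = 18 = 2 · 3^2.
Divisors of 18: 1, 2, 3, 6, 9, 18.
Check 4^d mod 19 for each divisor in increasing order:
4^1 ≡ 4
4^2 ≡ 16
4^3 ≡ 7
4^6 ≡ 11
4^9 ≡ 1
The smallest such exponent is 9, so the order of 4 is 9.

9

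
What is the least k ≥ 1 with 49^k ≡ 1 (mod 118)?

ord(49) | φ(118) = φ(2)·φ(59) = 1·58 = 58 = 2 · 29.
Divisors of 58: 1, 2, 29, 58.
Compute 49^d (mod 118) for the divisors d until we hit 1:
49^1 ≡ 49 (mod 118)
49^2 ≡ 41 (mod 118)
49^29 ≡ 1 (mod 118) ✓
Therefore the multiplicative order of 49 modulo 118 is 29.

29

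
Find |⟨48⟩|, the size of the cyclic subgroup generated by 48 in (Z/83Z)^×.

Since 48 ∈ (Z/83Z)^×, its order divides φ(83) = 83 − 1 = 82 = 2 · 41.
Divisors of 82: 1, 2, 41, 82.
Check 48^d mod 83 for each divisor in increasing order:
48^1 ≡ 48 (mod 83)
48^2 ≡ 63 (mod 83)
48^41 ≡ 1 (mod 83) ✓
The smallest such exponent is 41, so the order of 48 is 41.

41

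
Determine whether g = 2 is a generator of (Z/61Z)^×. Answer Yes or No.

φ(61) = 61 − 1 = 60 = 2^2 · 3 · 5.
It suffices to check that the order of 2 is not a proper divisor of 60: compute 2^(60/q) for q ∈ {2, 3, 5}.
2^30 ≡ 60 (mod 61)  [q = 2: ≢ 1 ✓]
2^20 ≡ 47 (mod 61)  [q = 3: ≢ 1 ✓]
2^12 ≡ 9 (mod 61)  [q = 5: ≢ 1 ✓]
All checks pass, so 2 has order 60 and is a primitive root modulo 61.

Yes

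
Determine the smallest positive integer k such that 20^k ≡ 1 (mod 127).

6

By Lagrange's theorem, ord_127(20) divides φ(127) = 127 − 1 = 126 = 2 · 3^2 · 7.
Divisors of 126: 1, 2, 3, 6, 7, 9, 14, 18, 21, 42, 63, 126.
Evaluate successive powers at the divisors of 126:
20^1 ≡ 20
20^2 ≡ 19
20^3 ≡ 126
20^6 ≡ 1
Hence ord(20) = 6.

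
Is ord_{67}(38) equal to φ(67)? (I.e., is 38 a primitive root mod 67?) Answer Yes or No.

φ(67) = 67 − 1 = 66 = 2 · 3 · 11.
38 is a primitive root mod 67 iff 38^(φ(67)/q) ≢ 1 for every prime q | φ(67), i.e. q ∈ {2, 3, 11}.
38^33 ≡ 66 (mod 67)  [q = 2: ≢ 1 ✓]
38^22 ≡ 29 (mod 67)  [q = 3: ≢ 1 ✓]
38^6 ≡ 1 (mod 67)  [q = 11: ≡ 1 ✗]
The check at q = 11 fails, so 38 generates a proper subgroup.

No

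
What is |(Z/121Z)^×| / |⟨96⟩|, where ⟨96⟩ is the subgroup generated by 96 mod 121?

1

The order of 96 must divide φ(121) = φ(11^2) = 11·(11−1) = 110 = 2 · 5 · 11.
Divisors of 110: 1, 2, 5, 10, 11, 22, 55, 110.
Evaluate successive powers at the divisors of 110:
96^1 ≡ 96 (mod 121)
96^2 ≡ 20 (mod 121)
96^5 ≡ 43 (mod 121)
96^10 ≡ 34 (mod 121)
96^11 ≡ 118 (mod 121)
96^22 ≡ 9 (mod 121)
96^55 ≡ 120 (mod 121)
96^110 ≡ 1 (mod 121) ✓
Thus |⟨96⟩| = ord(96) = 110.
The index is φ(121) / ord(96) = 110 / 110 = 1.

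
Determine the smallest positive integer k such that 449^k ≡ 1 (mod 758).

63

By Lagrange's theorem, ord_758(449) divides φ(758) = φ(2)·φ(379) = 1·378 = 378 = 2 · 3^3 · 7.
Divisors of 378: 1, 2, 3, 6, 7, 9, 14, 18, 21, 27, 42, 54, 63, 126, 189, 378.
Test each divisor d:
449^1 ≡ 449
449^2 ≡ 731
449^3 ≡ 5
449^6 ≡ 25
449^7 ≡ 613
449^9 ≡ 125
449^14 ≡ 559
449^18 ≡ 465
449^21 ≡ 51
449^27 ≡ 517
449^42 ≡ 327
449^54 ≡ 473
449^63 ≡ 1
So ord_758(449) = 63.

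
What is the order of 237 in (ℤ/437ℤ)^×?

By Lagrange's theorem, ord_437(237) divides φ(437) = φ(19·23) = (19−1)·(23−1) = 18·22 = 396 = 2^2 · 3^2 · 11.
Divisors of 396: 1, 2, 3, 4, 6, 9, 11, 12, 18, 22, 33, 36, 44, 66, 99, 132, 198, 396.
Check 237^d mod 437 for each divisor in increasing order:
237^1 ≡ 237
237^2 ≡ 233
237^3 ≡ 159
237^4 ≡ 101
237^6 ≡ 372
237^9 ≡ 153
237^11 ≡ 252
237^12 ≡ 292
237^18 ≡ 248
237^22 ≡ 139
237^33 ≡ 68
237^36 ≡ 324
237^44 ≡ 93
237^66 ≡ 254
237^99 ≡ 229
237^132 ≡ 277
237^198 ≡ 1
So ord_437(237) = 198.

198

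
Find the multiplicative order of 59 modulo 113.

112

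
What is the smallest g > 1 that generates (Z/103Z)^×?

5

φ(103) = 103 − 1 = 102 = 2 · 3 · 17.
Test candidates g = 2, 3, … against the prime factors q ∈ {2, 3, 17} of φ(103): g is a generator iff g^(102/q) ≢ 1 for every such q.
g = 2: 2^51 ≡ 1 — hits 1, so not a primitive root.
g = 3: 3^51 ≡ 102; 3^34 ≡ 1 — hits 1, so not a primitive root.
g = 4: 4^51 ≡ 1 — hits 1, so not a primitive root.
g = 5: 5^51 ≡ 102; 5^34 ≡ 56; 5^6 ≡ 72 — none is 1, so 5 is a primitive root.
So 5 is the smallest generator of (Z/103Z)^×.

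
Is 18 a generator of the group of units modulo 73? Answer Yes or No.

No

φ(73) = 73 − 1 = 72 = 2^3 · 3^2.
It suffices to check that the order of 18 is not a proper divisor of 72: compute 18^(72/q) for q ∈ {2, 3}.
18^36 ≡ 1 (mod 73)  [q = 2: ≡ 1 ✗]
18^24 ≡ 64 (mod 73)  [q = 3: ≢ 1 ✓]
The check at q = 2 fails, so 18 generates a proper subgroup.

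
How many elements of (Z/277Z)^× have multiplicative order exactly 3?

φ(277) = 277 − 1 = 276 = 2^2 · 3 · 23.
In a cyclic group of order 276, there are φ(d) elements of order d for each divisor d of 276, and zero for non-divisors.
3 | 276, and φ(3) = 3 − 1 = 2.

2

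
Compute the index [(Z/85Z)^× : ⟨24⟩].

The order of 24 must divide φ(85) = φ(5·17) = (5−1)·(17−1) = 4·16 = 64 = 2^6.
Divisors of 64: 1, 2, 4, 8, 16, 32, 64.
Test each divisor d:
24^1 ≡ 24
24^2 ≡ 66
24^4 ≡ 21
24^8 ≡ 16
24^16 ≡ 1
So ord_85(24) = 16, hence |⟨24⟩| = 16.
Index = |(Z/85Z)^×| / |⟨24⟩| = 64 / 16 = 4.

4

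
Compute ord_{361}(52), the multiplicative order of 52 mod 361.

342

ord(52) | φ(361) = φ(19^2) = 19·(19−1) = 342 = 2 · 3^2 · 19.
Divisors of 342: 1, 2, 3, 6, 9, 18, 19, 38, 57, 114, 171, 342.
Check 52^d mod 361 for each divisor in increasing order:
52^1 ≡ 52
52^2 ≡ 177
52^3 ≡ 179
52^6 ≡ 273
52^9 ≡ 132
52^18 ≡ 96
52^19 ≡ 299
52^38 ≡ 234
52^57 ≡ 293
52^114 ≡ 292
52^171 ≡ 360
52^342 ≡ 1
Hence ord(52) = 342.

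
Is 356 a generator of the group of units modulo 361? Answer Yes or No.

φ(361) = φ(19^2) = 19·(19−1) = 342 = 2 · 3^2 · 19.
Test 356^(342/q) mod 361 for each prime factor q of 342:
356^171 ≡ 360 (mod 361)  [q = 2: ≢ 1 ✓]
356^114 ≡ 292 (mod 361)  [q = 3: ≢ 1 ✓]
356^18 ≡ 229 (mod 361)  [q = 19: ≢ 1 ✓]
Every test exponent gives a nontrivial residue, hence 356 generates the full group.

Yes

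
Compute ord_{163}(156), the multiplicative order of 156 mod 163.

Since 156 ∈ (Z/163Z)^×, its order divides φ(163) = 163 − 1 = 162 = 2 · 3^4.
Divisors of 162: 1, 2, 3, 6, 9, 18, 27, 54, 81, 162.
Evaluate successive powers at the divisors of 162:
156^1 ≡ 156 (mod 163)
156^2 ≡ 49 (mod 163)
156^3 ≡ 146 (mod 163)
156^6 ≡ 126 (mod 163)
156^9 ≡ 140 (mod 163)
156^18 ≡ 40 (mod 163)
156^27 ≡ 58 (mod 163)
156^54 ≡ 104 (mod 163)
156^81 ≡ 1 (mod 163) ✓
So ord_163(156) = 81.

81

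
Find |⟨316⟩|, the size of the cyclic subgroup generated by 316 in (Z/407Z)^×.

180

Since 316 ∈ (Z/407Z)^×, its order divides φ(407) = φ(11·37) = (11−1)·(37−1) = 10·36 = 360 = 2^3 · 3^2 · 5.
Divisors of 360: 1, 2, 3, 4, 5, 6, 8, 9, 10, 12, 15, 18, 20, 24, 30, 36, 40, 45, 60, 72, 90, 120, 180, 360.
Check 316^d mod 407 for each divisor in increasing order:
316^1 ≡ 316
316^2 ≡ 141
316^3 ≡ 193
316^4 ≡ 345
316^5 ≡ 351
316^6 ≡ 212
316^8 ≡ 181
316^9 ≡ 216
316^10 ≡ 287
316^12 ≡ 174
316^15 ≡ 208
316^18 ≡ 258
316^20 ≡ 155
316^24 ≡ 158
316^30 ≡ 122
316^36 ≡ 223
316^40 ≡ 12
316^45 ≡ 142
316^60 ≡ 232
316^72 ≡ 75
316^90 ≡ 221
316^120 ≡ 100
316^180 ≡ 1
The smallest such exponent is 180, so the order of 316 is 180.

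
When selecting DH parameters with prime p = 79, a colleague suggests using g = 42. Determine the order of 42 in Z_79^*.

Since 42 ∈ (Z/79Z)^×, its order divides φ(79) = 79 − 1 = 78 = 2 · 3 · 13.
Divisors of 78: 1, 2, 3, 6, 13, 26, 39, 78.
Check 42^d mod 79 for each divisor in increasing order:
42^1 ≡ 42
42^2 ≡ 26
42^3 ≡ 65
42^6 ≡ 38
42^13 ≡ 55
42^26 ≡ 23
42^39 ≡ 1
So ord_79(42) = 39.

39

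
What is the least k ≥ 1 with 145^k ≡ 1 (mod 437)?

ord(145) | φ(437) = φ(19·23) = (19−1)·(23−1) = 18·22 = 396 = 2^2 · 3^2 · 11.
Divisors of 396: 1, 2, 3, 4, 6, 9, 11, 12, 18, 22, 33, 36, 44, 66, 99, 132, 198, 396.
Evaluate successive powers at the divisors of 396:
145^1 ≡ 145 (mod 437)
145^2 ≡ 49 (mod 437)
145^3 ≡ 113 (mod 437)
145^4 ≡ 216 (mod 437)
145^6 ≡ 96 (mod 437)
145^9 ≡ 360 (mod 437)
145^11 ≡ 160 (mod 437)
145^12 ≡ 39 (mod 437)
145^18 ≡ 248 (mod 437)
145^22 ≡ 254 (mod 437)
145^33 ≡ 436 (mod 437)
145^36 ≡ 324 (mod 437)
145^44 ≡ 277 (mod 437)
145^66 ≡ 1 (mod 437) ✓
Hence ord(145) = 66.

66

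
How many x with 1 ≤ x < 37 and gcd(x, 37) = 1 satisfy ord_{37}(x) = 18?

φ(37) = 37 − 1 = 36 = 2^2 · 3^2.
(Z/37Z)^× is cyclic (|G| = 36); a cyclic group of order m has exactly φ(d) elements of each order d | m, and none otherwise.
18 = 2 · 3^2 divides 36, and φ(18) = 6.

6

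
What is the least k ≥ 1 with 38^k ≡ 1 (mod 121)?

55

Since 38 ∈ (Z/121Z)^×, its order divides φ(121) = φ(11^2) = 11·(11−1) = 110 = 2 · 5 · 11.
Divisors of 110: 1, 2, 5, 10, 11, 22, 55, 110.
Compute 38^d (mod 121) for the divisors d until we hit 1:
38^1 ≡ 38 (mod 121)
38^2 ≡ 113 (mod 121)
38^5 ≡ 12 (mod 121)
38^10 ≡ 23 (mod 121)
38^11 ≡ 27 (mod 121)
38^22 ≡ 3 (mod 121)
38^55 ≡ 1 (mod 121) ✓
So ord_121(38) = 55.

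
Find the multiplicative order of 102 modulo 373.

By Lagrange's theorem, ord_373(102) divides φ(373) = 373 − 1 = 372 = 2^2 · 3 · 31.
Divisors of 372: 1, 2, 3, 4, 6, 12, 31, 62, 93, 124, 186, 372.
Compute 102^d (mod 373) for the divisors d until we hit 1:
102^1 ≡ 102 (mod 373)
102^2 ≡ 333 (mod 373)
102^3 ≡ 23 (mod 373)
102^4 ≡ 108 (mod 373)
102^6 ≡ 156 (mod 373)
102^12 ≡ 91 (mod 373)
102^31 ≡ 173 (mod 373)
102^62 ≡ 89 (mod 373)
102^93 ≡ 104 (mod 373)
102^124 ≡ 88 (mod 373)
102^186 ≡ 372 (mod 373)
102^372 ≡ 1 (mod 373) ✓
So ord_373(102) = 372.

372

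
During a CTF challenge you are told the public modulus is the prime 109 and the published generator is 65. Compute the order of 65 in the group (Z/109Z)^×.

By Lagrange's theorem, ord_109(65) divides φ(109) = 109 − 1 = 108 = 2^2 · 3^3.
Divisors of 108: 1, 2, 3, 4, 6, 9, 12, 18, 27, 36, 54, 108.
Check 65^d mod 109 for each divisor in increasing order:
65^1 ≡ 65
65^2 ≡ 83
65^3 ≡ 54
65^4 ≡ 22
65^6 ≡ 82
65^9 ≡ 68
65^12 ≡ 75
65^18 ≡ 46
65^27 ≡ 76
65^36 ≡ 45
65^54 ≡ 108
65^108 ≡ 1
The smallest such exponent is 108, so the order of 65 is 108.

108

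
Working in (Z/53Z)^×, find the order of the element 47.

13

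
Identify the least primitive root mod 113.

3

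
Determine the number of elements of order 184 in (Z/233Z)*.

0

φ(233) = 233 − 1 = 232 = 2^3 · 29.
In a cyclic group of order 232, there are φ(d) elements of order d for each divisor d of 232, and zero for non-divisors.
Here 232 is not a multiple of 184, so there are no elements of order 184.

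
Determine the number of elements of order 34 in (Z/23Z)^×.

φ(23) = 23 − 1 = 22 = 2 · 11.
Since (Z/23Z)^× is cyclic of order 22, the number of elements of order d is φ(d) when d | 22 and 0 otherwise.
Here 22 is not a multiple of 34, so there are no elements of order 34.

0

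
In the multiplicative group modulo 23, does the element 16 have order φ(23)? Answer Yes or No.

No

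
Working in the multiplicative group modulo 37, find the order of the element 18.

The order of 18 must divide φ(37) = 37 − 1 = 36 = 2^2 · 3^2.
Divisors of 36: 1, 2, 3, 4, 6, 9, 12, 18, 36.
Test each divisor d:
18^1 ≡ 18
18^2 ≡ 28
18^3 ≡ 23
18^4 ≡ 7
18^6 ≡ 11
18^9 ≡ 31
18^12 ≡ 10
18^18 ≡ 36
18^36 ≡ 1
The smallest such exponent is 36, so the order of 18 is 36.

36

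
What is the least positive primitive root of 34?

3

φ(34) = φ(2)·φ(17) = 1·16 = 16 = 2^4.
g is a primitive root iff g^(16/q) ≢ 1 (mod 34) for each prime q ∈ {2}.
g = 2: gcd(2, 34) = 2 > 1, not a unit — skip.
g = 3: 3^8 ≡ 33 — none is 1, so 3 is a primitive root.
Hence the least primitive root of 34 is 3.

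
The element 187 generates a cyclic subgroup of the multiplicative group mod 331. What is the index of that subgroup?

The order of 187 must divide φ(331) = 331 − 1 = 330 = 2 · 3 · 5 · 11.
Divisors of 330: 1, 2, 3, 5, 6, 10, 11, 15, 22, 30, 33, 55, 66, 110, 165, 330.
Test each divisor d:
187^1 ≡ 187
187^2 ≡ 214
187^3 ≡ 298
187^5 ≡ 220
187^6 ≡ 96
187^10 ≡ 74
187^11 ≡ 267
187^15 ≡ 61
187^22 ≡ 124
187^30 ≡ 80
187^33 ≡ 8
187^55 ≡ 330
187^66 ≡ 64
187^110 ≡ 1
So ord_331(187) = 110, hence |⟨187⟩| = 110.
[(Z/331Z)^× : ⟨187⟩] = 330/110 = 3.

3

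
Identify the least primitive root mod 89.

3

φ(89) = 89 − 1 = 88 = 2^3 · 11.
Test candidates g = 2, 3, … against the prime factors q ∈ {2, 11} of φ(89): g is a generator iff g^(88/q) ≢ 1 for every such q.
g = 2: 2^44 ≡ 1 — hits 1, so not a primitive root.
g = 3: 3^44 ≡ 88; 3^8 ≡ 64 — none is 1, so 3 is a primitive root.
Hence the least primitive root of 89 is 3.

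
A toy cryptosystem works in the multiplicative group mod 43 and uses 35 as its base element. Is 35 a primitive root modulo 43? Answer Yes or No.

φ(43) = 43 − 1 = 42 = 2 · 3 · 7.
35 is a primitive root mod 43 iff 35^(φ(43)/q) ≢ 1 for every prime q | φ(43), i.e. q ∈ {2, 3, 7}.
35^21 ≡ 1 (mod 43)  [q = 2: ≡ 1 ✗]
35^14 ≡ 1 (mod 43)  [q = 3: ≡ 1 ✗]
35^6 ≡ 16 (mod 43)  [q = 7: ≢ 1 ✓]
Since 35^21 ≡ 1, the order of 35 divides 21 < 42, so 35 is not a primitive root.

No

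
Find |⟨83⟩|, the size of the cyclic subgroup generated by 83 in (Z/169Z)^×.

ord(83) | φ(169) = φ(13^2) = 13·(13−1) = 156 = 2^2 · 3 · 13.
Divisors of 156: 1, 2, 3, 4, 6, 12, 13, 26, 39, 52, 78, 156.
Check 83^d mod 169 for each divisor in increasing order:
83^1 ≡ 83 (mod 169)
83^2 ≡ 129 (mod 169)
83^3 ≡ 60 (mod 169)
83^4 ≡ 79 (mod 169)
83^6 ≡ 51 (mod 169)
83^12 ≡ 66 (mod 169)
83^13 ≡ 70 (mod 169)
83^26 ≡ 168 (mod 169)
83^39 ≡ 99 (mod 169)
83^52 ≡ 1 (mod 169) ✓
So ord_169(83) = 52.

52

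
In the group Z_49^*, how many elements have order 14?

6

φ(49) = φ(7^2) = 7·(7−1) = 42 = 2 · 3 · 7.
Since (Z/49Z)^× is cyclic of order 42, the number of elements of order d is φ(d) when d | 42 and 0 otherwise.
14 = 2 · 7 divides 42, and φ(14) = 6.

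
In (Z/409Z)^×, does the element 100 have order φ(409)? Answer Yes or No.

φ(409) = 409 − 1 = 408 = 2^3 · 3 · 17.
100 is a primitive root mod 409 iff 100^(φ(409)/q) ≢ 1 for every prime q | φ(409), i.e. q ∈ {2, 3, 17}.
100^204 ≡ 1 (mod 409)  [q = 2: ≡ 1 ✗]
100^136 ≡ 53 (mod 409)  [q = 3: ≢ 1 ✓]
100^24 ≡ 30 (mod 409)  [q = 17: ≢ 1 ✓]
Since 100^204 ≡ 1, the order of 100 divides 204 < 408, so 100 is not a primitive root.

No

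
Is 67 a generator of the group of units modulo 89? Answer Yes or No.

No

φ(89) = 89 − 1 = 88 = 2^3 · 11.
An element g generates (Z/89Z)^× iff g^(88/q) ≢ 1 (mod 89) for each prime q ∈ {2, 11}.
67^44 ≡ 1 (mod 89)  [q = 2: ≡ 1 ✗]
67^8 ≡ 64 (mod 89)  [q = 11: ≢ 1 ✓]
Since 67^44 ≡ 1, the order of 67 divides 44 < 88, so 67 is not a primitive root.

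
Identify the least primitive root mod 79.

φ(79) = 79 − 1 = 78 = 2 · 3 · 13.
Test candidates g = 2, 3, … against the prime factors q ∈ {2, 3, 13} of φ(79): g is a generator iff g^(78/q) ≢ 1 for every such q.
g = 2: 2^39 ≡ 1 — hits 1, so not a primitive root.
g = 3: 3^39 ≡ 78; 3^26 ≡ 23; 3^6 ≡ 18 — none is 1, so 3 is a primitive root.
So 3 is the smallest generator of (Z/79Z)^×.

3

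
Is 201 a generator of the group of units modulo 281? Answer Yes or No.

φ(281) = 281 − 1 = 280 = 2^3 · 5 · 7.
It suffices to check that the order of 201 is not a proper divisor of 280: compute 201^(280/q) for q ∈ {2, 5, 7}.
201^140 ≡ 1 (mod 281)  [q = 2: ≡ 1 ✗]
201^56 ≡ 90 (mod 281)  [q = 5: ≢ 1 ✓]
201^40 ≡ 249 (mod 281)  [q = 7: ≢ 1 ✓]
201^140 ≡ 1 shows ord(201) | 140, strictly less than φ(281); not a primitive root.

No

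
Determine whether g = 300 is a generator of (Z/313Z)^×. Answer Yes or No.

No

φ(313) = 313 − 1 = 312 = 2^3 · 3 · 13.
An element g generates (Z/313Z)^× iff g^(312/q) ≢ 1 (mod 313) for each prime q ∈ {2, 3, 13}.
300^156 ≡ 1 (mod 313)  [q = 2: ≡ 1 ✗]
300^104 ≡ 214 (mod 313)  [q = 3: ≢ 1 ✓]
300^24 ≡ 58 (mod 313)  [q = 13: ≢ 1 ✓]
The check at q = 2 fails, so 300 generates a proper subgroup.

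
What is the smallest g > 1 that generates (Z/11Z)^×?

φ(11) = 11 − 1 = 10 = 2 · 5.
g is a primitive root iff g^(10/q) ≢ 1 (mod 11) for each prime q ∈ {2, 5}.
g = 2: 2^5 ≡ 10; 2^2 ≡ 4 — none is 1, so 2 is a primitive root.
The smallest primitive root modulo 11 is 2.

2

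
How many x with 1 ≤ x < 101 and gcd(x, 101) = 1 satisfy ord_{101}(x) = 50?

20

φ(101) = 101 − 1 = 100 = 2^2 · 5^2.
In a cyclic group of order 100, there are φ(d) elements of order d for each divisor d of 100, and zero for non-divisors.
50 = 2 · 5^2 divides 100, and φ(50) = 20.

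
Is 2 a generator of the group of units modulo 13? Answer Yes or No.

φ(13) = 13 − 1 = 12 = 2^2 · 3.
2 is a primitive root mod 13 iff 2^(φ(13)/q) ≢ 1 for every prime q | φ(13), i.e. q ∈ {2, 3}.
2^6 ≡ 12 (mod 13)  [q = 2: ≢ 1 ✓]
2^4 ≡ 3 (mod 13)  [q = 3: ≢ 1 ✓]
Every test exponent gives a nontrivial residue, hence 2 generates the full group.

Yes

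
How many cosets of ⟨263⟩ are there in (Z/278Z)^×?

2

By Lagrange's theorem, ord_278(263) divides φ(278) = φ(2)·φ(139) = 1·138 = 138 = 2 · 3 · 23.
Divisors of 138: 1, 2, 3, 6, 23, 46, 69, 138.
Test each divisor d:
263^1 ≡ 263
263^2 ≡ 225
263^3 ≡ 239
263^6 ≡ 131
263^23 ≡ 181
263^46 ≡ 235
263^69 ≡ 1
So ord_278(263) = 69, hence |⟨263⟩| = 69.
Index = |(Z/278Z)^×| / |⟨263⟩| = 138 / 69 = 2.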